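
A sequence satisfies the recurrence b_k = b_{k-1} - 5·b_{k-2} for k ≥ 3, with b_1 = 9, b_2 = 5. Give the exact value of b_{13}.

Compute successive terms:
b_3 = -40, b_4 = -65, b_5 = 135, …, b_{10} = 11135, b_{11} = 18335, b_{12} = -37340, b_{13} = -129015.

-129015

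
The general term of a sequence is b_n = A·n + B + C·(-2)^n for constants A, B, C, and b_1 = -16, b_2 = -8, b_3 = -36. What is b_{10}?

2000

Plug in n = 1, 2, 3: A + B - 2C = -16; 2A + B + 4C = -8; 3A + B - 8C = -36.
Subtracting the first from the second: A + 6C = 8.
Subtracting the second from the third: A - 12C = -28.
Solving: C = 2, A = -4, then B = -8.
Hence b_{10} = -4·10 + (-8) + 2·1024 = 2000.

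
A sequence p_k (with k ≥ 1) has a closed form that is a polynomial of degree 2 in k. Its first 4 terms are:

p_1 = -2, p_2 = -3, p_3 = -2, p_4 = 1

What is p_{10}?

61

1st diffs: -1, 1, 3.
2nd diffs: 2, 2 (constant).
So p_k = k^2 - 4k + 1.
Evaluating at k = 10 gives p_{10} = 61.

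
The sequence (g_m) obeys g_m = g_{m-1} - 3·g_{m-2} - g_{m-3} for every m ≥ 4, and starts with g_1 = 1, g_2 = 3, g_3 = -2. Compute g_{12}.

Iterate the recurrence:
g_4 = -12; g_5 = -9; g_6 = 29; g_7 = 68; g_8 = -10; g_9 = -243; g_{10} = -281; g_{11} = 458; g_{12} = 1544.

1544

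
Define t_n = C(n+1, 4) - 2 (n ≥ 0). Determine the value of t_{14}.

C(15, 4) = 1365, so t_{14} = 1363.

1363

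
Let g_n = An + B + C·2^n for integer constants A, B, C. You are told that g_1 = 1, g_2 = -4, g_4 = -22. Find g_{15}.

Plug in n = 1, 2, 4: A + B + 2C = 1; 2A + B + 4C = -4; 4A + B + 16C = -22.
Subtracting the first from the second: A + 2C = -5.
Subtracting the second from the third: 2A + 12C = -18.
Solving: C = -1, A = -3, then B = 6.
Hence g_{15} = -3·15 + 6 + (-1)·32768 = -32807.

-32807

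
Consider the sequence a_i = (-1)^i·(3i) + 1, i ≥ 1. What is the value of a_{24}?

73

(-1)^24 = 1; 3i at i=24 is 72; so a_{24} = 73.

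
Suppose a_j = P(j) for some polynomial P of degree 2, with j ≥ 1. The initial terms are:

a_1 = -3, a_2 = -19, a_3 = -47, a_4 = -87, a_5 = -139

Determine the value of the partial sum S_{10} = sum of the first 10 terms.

-2190

1st diffs: -16, -28, -40, -52.
2nd diffs: -12, -12, -12 (constant).
Newton forward-difference form: a_j = -3 + (-16)·C(j-1,1) + (-12)·C(j-1,2).
Continuing: …, -203, -279, -367, -467, …, a_{10} = -579.
Summing j = 1..10 (10 terms) gives -2190.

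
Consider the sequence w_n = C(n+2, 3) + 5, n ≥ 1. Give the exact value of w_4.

25

C(6, 3) = 20, so w_4 = 25.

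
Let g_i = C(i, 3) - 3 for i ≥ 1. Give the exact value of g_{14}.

361

C(14, 3) = 364, so g_{14} = 361.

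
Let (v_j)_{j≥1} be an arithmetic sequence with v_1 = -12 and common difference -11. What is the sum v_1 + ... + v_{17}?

v_j = -12 + (j - 1)·(-11).
v_{17} = -188; S = 17·(-12 + (-188))/2 = -1700.

-1700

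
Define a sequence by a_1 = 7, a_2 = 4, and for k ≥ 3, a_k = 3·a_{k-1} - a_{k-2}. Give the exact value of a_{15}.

421493

Step forward from the initial values:
a_3 = 5; a_4 = 11; a_5 = 28; …; a_{12} = 23489; a_{13} = 61495; a_{14} = 160996; a_{15} = 421493.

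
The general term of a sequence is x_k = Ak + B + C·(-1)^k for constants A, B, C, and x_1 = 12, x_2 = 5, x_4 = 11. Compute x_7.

30

The three given values yield: A + B - C = 12; 2A + B + C = 5; 4A + B + C = 11.
Subtracting the first from the second: A + 2C = -7.
Subtracting the second from the third: 2A = 6.
Solving: C = -5, A = 3, then B = 4.
Hence x_7 = 3·7 + 4 + (-5)·(-1) = 30.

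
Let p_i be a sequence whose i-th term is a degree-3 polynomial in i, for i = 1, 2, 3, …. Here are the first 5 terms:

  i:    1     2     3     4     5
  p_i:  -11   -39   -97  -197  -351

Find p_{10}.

-2351

1st diffs: -28, -58, -100, -154.
2nd diffs: -30, -42, -54.
3rd diffs: -12, -12 (constant).
So p_i = -2i^3 - 3i^2 - 5i - 1.
Evaluating at i = 10 gives p_{10} = -2351.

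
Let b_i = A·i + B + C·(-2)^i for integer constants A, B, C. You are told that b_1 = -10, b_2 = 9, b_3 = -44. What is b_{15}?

-131144

At i = 1, 2, 3: A + B - 2C = -10; 2A + B + 4C = 9; 3A + B - 8C = -44.
Subtracting the first from the second: A + 6C = 19.
Subtracting the second from the third: A - 12C = -53.
Solving: C = 4, A = -5, then B = 3.
So b_i = -5·i + 3 + 4·(-2)^i; at i=15 this is -131144.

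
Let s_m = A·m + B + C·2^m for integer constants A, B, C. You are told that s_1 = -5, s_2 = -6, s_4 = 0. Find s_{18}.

262086

The three given values yield: A + B + 2C = -5; 2A + B + 4C = -6; 4A + B + 16C = 0.
Subtracting the first from the second: A + 2C = -1.
Subtracting the second from the third: 2A + 12C = 6.
Solving: C = 1, A = -3, then B = -4.
So s_m = -3·m + (-4) + 1·2^m; at m=18 this is 262086.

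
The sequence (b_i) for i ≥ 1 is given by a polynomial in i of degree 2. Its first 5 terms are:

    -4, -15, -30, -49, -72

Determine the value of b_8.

1st diffs: -11, -15, -19, -23.
2nd diffs: -4, -4, -4 (constant).
So b_i = -2i^2 - 5i + 3.
Evaluating at i = 8 gives b_8 = -165.

-165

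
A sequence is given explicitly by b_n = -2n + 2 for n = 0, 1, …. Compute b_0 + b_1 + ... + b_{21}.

-418

Over n = 0..21: Σn = 231.
Total = (-2)·231 + (2)·22 = -418.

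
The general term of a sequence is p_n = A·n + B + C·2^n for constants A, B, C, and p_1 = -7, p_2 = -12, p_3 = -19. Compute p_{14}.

Plug in n = 1, 2, 3: A + B + 2C = -7; 2A + B + 4C = -12; 3A + B + 8C = -19.
Subtracting the first from the second: A + 2C = -5.
Subtracting the second from the third: A + 4C = -7.
Solving: C = -1, A = -3, then B = -2.
Therefore p_{14} = -42 + (-2) + (-1)·16384 = -16428.

-16428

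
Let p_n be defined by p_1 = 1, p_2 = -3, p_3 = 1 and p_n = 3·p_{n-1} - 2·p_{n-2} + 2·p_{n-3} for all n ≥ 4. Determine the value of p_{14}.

90431

Compute successive terms:
p_4 = 11, p_5 = 25, p_6 = 55, …, p_{11} = 5641, p_{12} = 14223, p_{13} = 35865, p_{14} = 90431.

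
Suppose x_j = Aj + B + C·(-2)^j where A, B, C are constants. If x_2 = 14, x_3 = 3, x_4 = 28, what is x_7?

-113

Plug in j = 2, 3, 4: 2A + B + 4C = 14; 3A + B - 8C = 3; 4A + B + 16C = 28.
Subtracting the first from the second: A - 12C = -11.
Subtracting the second from the third: A + 24C = 25.
Solving: C = 1, A = 1, then B = 8.
So x_j = 1·j + 8 + 1·(-2)^j; at j=7 this is -113.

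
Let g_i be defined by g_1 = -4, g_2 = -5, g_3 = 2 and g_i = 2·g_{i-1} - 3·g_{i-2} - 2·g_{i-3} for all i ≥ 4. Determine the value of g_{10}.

663

Iterate the recurrence:
g_4 = 27, g_5 = 58, g_6 = 31, g_7 = -166, g_8 = -541, g_9 = -646, g_{10} = 663.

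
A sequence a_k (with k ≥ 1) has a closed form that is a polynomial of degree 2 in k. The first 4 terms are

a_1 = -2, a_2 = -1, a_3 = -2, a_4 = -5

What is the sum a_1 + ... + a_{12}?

-398

1st diffs: 1, -1, -3.
2nd diffs: -2, -2 (constant).
Newton forward-difference form: a_k = -2 + 1·C(k-1,1) + (-2)·C(k-1,2).
Continuing: …, -10, -17, -26, -37, …, a_{12} = -101.
Summing k = 1..12 (12 terms) gives -398.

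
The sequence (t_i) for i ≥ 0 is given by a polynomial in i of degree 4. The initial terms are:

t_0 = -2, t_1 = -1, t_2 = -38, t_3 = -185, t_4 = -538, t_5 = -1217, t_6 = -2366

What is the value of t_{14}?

-53678

1st diffs: 1, -37, -147, -353, -679, -1149.
2nd diffs: -38, -110, -206, -326, -470.
3rd diffs: -72, -96, -120, -144.
4th diffs: -24, -24, -24 (constant).
Newton forward-difference form: t_i = -2 + 1·C(i,1) + (-38)·C(i,2) + (-72)·C(i,3) + (-24)·C(i,4).
At i = 14: i = 14, so t_{14} = -2 + 14 - 3458 - 26208 - 24024 = -53678.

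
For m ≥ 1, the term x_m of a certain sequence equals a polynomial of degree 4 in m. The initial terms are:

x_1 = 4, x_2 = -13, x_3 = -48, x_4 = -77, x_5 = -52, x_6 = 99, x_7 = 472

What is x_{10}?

4243

1st diffs: -17, -35, -29, 25, 151, 373.
2nd diffs: -18, 6, 54, 126, 222.
3rd diffs: 24, 48, 72, 96.
4th diffs: 24, 24, 24 (constant).
So x_m = m^4 - 6m^3 + 2m^2 + 4m + 3.
Evaluating at m = 10 gives x_{10} = 4243.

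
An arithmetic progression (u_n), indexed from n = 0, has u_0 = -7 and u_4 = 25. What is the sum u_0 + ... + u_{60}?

14213

Common difference d = (25 - (-7)) / (4 - 0) = 8.
u_n = -7 + (n - 0)·8.
u_{60} = 473; S = 61·(-7 + 473)/2 = 14213.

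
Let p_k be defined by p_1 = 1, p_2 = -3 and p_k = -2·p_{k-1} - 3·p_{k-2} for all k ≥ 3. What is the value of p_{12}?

723

p_3 = 3; p_4 = 3; p_5 = -15; p_6 = 21; p_7 = 3; p_8 = -69; p_9 = 129; p_{10} = -51; p_{11} = -285; p_{12} = 723.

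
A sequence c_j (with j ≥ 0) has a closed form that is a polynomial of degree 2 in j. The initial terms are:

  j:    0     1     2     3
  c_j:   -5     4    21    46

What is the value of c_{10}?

445

1st diffs: 9, 17, 25.
2nd diffs: 8, 8 (constant).
So c_j = 4j^2 + 5j - 5.
Evaluating at j = 10 gives c_{10} = 445.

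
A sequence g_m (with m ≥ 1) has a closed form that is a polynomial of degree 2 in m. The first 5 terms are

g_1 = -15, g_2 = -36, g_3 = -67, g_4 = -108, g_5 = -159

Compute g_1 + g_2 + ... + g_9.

1st diffs: -21, -31, -41, -51.
2nd diffs: -10, -10, -10 (constant).
Newton forward-difference form: g_m = -15 + (-21)·C(m-1,1) + (-10)·C(m-1,2).
Continuing: -220, -291, -372, -463.
Summing m = 1..9 (9 terms) gives -1731.

-1731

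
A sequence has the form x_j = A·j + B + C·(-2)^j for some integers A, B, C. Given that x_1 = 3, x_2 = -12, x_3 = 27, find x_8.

-750

Plug in j = 1, 2, 3: A + B - 2C = 3; 2A + B + 4C = -12; 3A + B - 8C = 27.
Subtracting the first from the second: A + 6C = -15.
Subtracting the second from the third: A - 12C = 39.
Solving: C = -3, A = 3, then B = -6.
Therefore x_8 = 24 + (-6) + (-3)·256 = -750.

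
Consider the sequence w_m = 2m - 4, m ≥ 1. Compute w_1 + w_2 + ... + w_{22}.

Over m = 1..22: Σm = 253.
Total = (2)·253 + (-4)·22 = 418.

418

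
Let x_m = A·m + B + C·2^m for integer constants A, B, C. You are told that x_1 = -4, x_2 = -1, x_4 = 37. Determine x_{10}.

4039

At m = 1, 2, 4: A + B + 2C = -4; 2A + B + 4C = -1; 4A + B + 16C = 37.
Subtracting the first from the second: A + 2C = 3.
Subtracting the second from the third: 2A + 12C = 38.
Solving: C = 4, A = -5, then B = -7.
So x_m = -5·m + (-7) + 4·2^m; at m=10 this is 4039.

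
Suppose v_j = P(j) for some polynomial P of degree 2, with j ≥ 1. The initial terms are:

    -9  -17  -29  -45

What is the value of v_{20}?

1st diffs: -8, -12, -16.
2nd diffs: -4, -4 (constant).
Newton forward-difference form: v_j = -9 + (-8)·C(j-1,1) + (-4)·C(j-1,2).
At j = 20: j-1 = 19, so v_{20} = -9 - 152 - 684 = -845.

-845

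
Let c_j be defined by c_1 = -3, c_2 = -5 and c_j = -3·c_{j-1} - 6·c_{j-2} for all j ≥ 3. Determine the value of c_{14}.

626211

Applying the relation repeatedly:
c_3 = 33, c_4 = -69, c_5 = 9, …, c_{11} = 33777, c_{12} = 6075, c_{13} = -220887, c_{14} = 626211.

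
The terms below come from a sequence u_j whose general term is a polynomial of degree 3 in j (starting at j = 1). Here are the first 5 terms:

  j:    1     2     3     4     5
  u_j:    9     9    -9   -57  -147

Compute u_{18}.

-10599

1st diffs: 0, -18, -48, -90.
2nd diffs: -18, -30, -42.
3rd diffs: -12, -12 (constant).
Newton forward-difference form: u_j = 9 + (-18)·C(j-1,2) + (-12)·C(j-1,3).
At j = 18: j-1 = 17, so u_{18} = 9 - 2448 - 8160 = -10599.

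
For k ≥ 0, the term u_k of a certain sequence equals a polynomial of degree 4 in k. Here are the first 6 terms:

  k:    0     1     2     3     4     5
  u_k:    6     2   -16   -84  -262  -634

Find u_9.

-6582

1st diffs: -4, -18, -68, -178, -372.
2nd diffs: -14, -50, -110, -194.
3rd diffs: -36, -60, -84.
4th diffs: -24, -24 (constant).
Newton forward-difference form: u_k = 6 + (-4)·C(k,1) + (-14)·C(k,2) + (-36)·C(k,3) + (-24)·C(k,4).
At k = 9: k = 9, so u_9 = 6 - 36 - 504 - 3024 - 3024 = -6582.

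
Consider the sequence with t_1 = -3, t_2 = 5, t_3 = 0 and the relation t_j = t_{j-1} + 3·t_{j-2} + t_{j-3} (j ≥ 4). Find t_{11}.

Iterate the recurrence:
t_4 = 12; t_5 = 17; t_6 = 53; t_7 = 116; t_8 = 292; t_9 = 693; t_{10} = 1685; t_{11} = 4056.

4056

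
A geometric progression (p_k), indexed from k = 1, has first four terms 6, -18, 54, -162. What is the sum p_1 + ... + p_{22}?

Common ratio r = -3.
p_k = 6·(-3)^(k-1).
S = 6·((-3)^22 - 1)/(-3 - 1) = 6·(31381059609 - 1)/(-4) = -47071589412.

-47071589412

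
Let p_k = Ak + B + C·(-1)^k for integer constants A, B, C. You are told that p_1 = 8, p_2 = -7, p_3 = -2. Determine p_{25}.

-112

The three given values yield: A + B - C = 8; 2A + B + C = -7; 3A + B - C = -2.
Subtracting the first from the second: A + 2C = -15.
Subtracting the second from the third: A - 2C = 5.
Solving: C = -5, A = -5, then B = 8.
So p_k = -5·k + 8 + (-5)·(-1)^k; at k=25 this is -112.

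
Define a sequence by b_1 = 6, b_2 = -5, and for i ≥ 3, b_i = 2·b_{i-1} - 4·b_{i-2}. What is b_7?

Step forward from the initial values:
b_3 = -34  b_4 = -48  b_5 = 40  b_6 = 272  b_7 = 384.

384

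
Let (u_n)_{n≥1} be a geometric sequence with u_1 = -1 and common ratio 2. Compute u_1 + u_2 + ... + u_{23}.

u_n = (-1)·2^(n-1).
S = (-1)·(2^23 - 1)/(2 - 1) = (-1)·(8388608 - 1)/(1) = -8388607.

-8388607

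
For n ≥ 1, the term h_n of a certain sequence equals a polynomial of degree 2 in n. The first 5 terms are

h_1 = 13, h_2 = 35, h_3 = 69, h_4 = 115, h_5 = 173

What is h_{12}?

1st diffs: 22, 34, 46, 58.
2nd diffs: 12, 12, 12 (constant).
Newton forward-difference form: h_n = 13 + 22·C(n-1,1) + 12·C(n-1,2).
At n = 12: n-1 = 11, so h_{12} = 13 + 242 + 660 = 915.

915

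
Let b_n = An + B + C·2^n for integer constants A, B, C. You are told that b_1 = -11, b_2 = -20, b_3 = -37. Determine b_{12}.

The three given values yield: A + B + 2C = -11; 2A + B + 4C = -20; 3A + B + 8C = -37.
Subtracting the first from the second: A + 2C = -9.
Subtracting the second from the third: A + 4C = -17.
Solving: C = -4, A = -1, then B = -2.
Therefore b_{12} = -12 + (-2) + (-4)·4096 = -16398.

-16398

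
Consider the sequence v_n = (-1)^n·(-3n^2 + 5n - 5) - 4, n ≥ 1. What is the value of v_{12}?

-381

(-1)^12 = 1; -3n^2 + 5n - 5 at n=12 is -377; so v_{12} = -381.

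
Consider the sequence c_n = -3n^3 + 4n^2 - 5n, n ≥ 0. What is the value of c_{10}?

c_{10} = -3·10^3 + 4·10^2 - 5·10 = -2650.

-2650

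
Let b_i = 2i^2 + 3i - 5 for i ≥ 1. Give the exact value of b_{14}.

429

b_{14} = 2·14^2 + 3·14 - 5 = 429.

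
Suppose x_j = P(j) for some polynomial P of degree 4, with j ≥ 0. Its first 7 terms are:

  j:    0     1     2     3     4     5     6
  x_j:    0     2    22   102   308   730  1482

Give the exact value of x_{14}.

1st diffs: 2, 20, 80, 206, 422, 752.
2nd diffs: 18, 60, 126, 216, 330.
3rd diffs: 42, 66, 90, 114.
4th diffs: 24, 24, 24 (constant).
So x_j = j^4 + j^3 - j^2 + j.
Evaluating at j = 14 gives x_{14} = 40978.

40978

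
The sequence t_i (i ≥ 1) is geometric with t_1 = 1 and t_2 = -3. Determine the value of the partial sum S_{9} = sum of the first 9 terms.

Common ratio r = -3.
t_i = 1·(-3)^(i-1).
S = 1·((-3)^9 - 1)/(-3 - 1) = 1·(-19683 - 1)/(-4) = 4921.

4921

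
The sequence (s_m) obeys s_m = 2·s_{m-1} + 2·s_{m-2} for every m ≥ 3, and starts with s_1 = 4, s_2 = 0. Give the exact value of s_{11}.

Iterate the recurrence:
s_3 = 8;  s_4 = 16;  s_5 = 48;  s_6 = 128;  s_7 = 352;  s_8 = 960;  s_9 = 2624;  s_{10} = 7168;  s_{11} = 19584.

19584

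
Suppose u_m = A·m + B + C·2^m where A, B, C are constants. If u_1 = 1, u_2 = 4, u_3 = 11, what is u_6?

The three given values yield: A + B + 2C = 1; 2A + B + 4C = 4; 3A + B + 8C = 11.
Subtracting the first from the second: A + 2C = 3.
Subtracting the second from the third: A + 4C = 7.
Solving: C = 2, A = -1, then B = -2.
Therefore u_6 = -6 + (-2) + 2·64 = 120.

120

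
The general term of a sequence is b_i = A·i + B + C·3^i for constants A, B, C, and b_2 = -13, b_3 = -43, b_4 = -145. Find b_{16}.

-86093353

At i = 2, 3, 4: 2A + B + 9C = -13; 3A + B + 27C = -43; 4A + B + 81C = -145.
Subtracting the first from the second: A + 18C = -30.
Subtracting the second from the third: A + 54C = -102.
Solving: C = -2, A = 6, then B = -7.
So b_i = 6·i + (-7) + (-2)·3^i; at i=16 this is -86093353.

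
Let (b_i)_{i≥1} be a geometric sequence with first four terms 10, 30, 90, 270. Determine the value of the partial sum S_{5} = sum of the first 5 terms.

Common ratio r = 3.
b_i = 10·3^(i-1).
S = 10·(3^5 - 1)/(3 - 1) = 10·(243 - 1)/(2) = 1210.

1210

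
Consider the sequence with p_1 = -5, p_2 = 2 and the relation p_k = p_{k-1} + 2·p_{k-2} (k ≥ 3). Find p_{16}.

Iterate the recurrence:
p_3 = -8, p_4 = -4, p_5 = -20, …, p_{13} = -4100, p_{14} = -8188, p_{15} = -16388, p_{16} = -32764.
(Characteristic roots are 2 and -1.)

-32764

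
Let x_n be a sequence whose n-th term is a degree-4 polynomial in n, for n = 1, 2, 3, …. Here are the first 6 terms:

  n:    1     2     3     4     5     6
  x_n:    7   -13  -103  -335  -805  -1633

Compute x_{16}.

-73163

1st diffs: -20, -90, -232, -470, -828.
2nd diffs: -70, -142, -238, -358.
3rd diffs: -72, -96, -120.
4th diffs: -24, -24 (constant).
So x_n = -n^4 - 2n^3 + 2n^2 + 3n + 5.
Evaluating at n = 16 gives x_{16} = -73163.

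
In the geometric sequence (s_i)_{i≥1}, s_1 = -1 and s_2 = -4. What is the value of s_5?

-256

Common ratio r = 4.
s_i = (-1)·4^(i-1).
s_5 = (-1)·4^4 = -256.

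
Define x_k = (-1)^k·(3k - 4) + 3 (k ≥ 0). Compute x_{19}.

(-1)^19 = -1; 3k - 4 at k=19 is 53; so x_{19} = -50.

-50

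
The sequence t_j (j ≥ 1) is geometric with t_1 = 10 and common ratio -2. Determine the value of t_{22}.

-20971520

t_j = 10·(-2)^(j-1).
t_{22} = 10·(-2)^21 = -20971520.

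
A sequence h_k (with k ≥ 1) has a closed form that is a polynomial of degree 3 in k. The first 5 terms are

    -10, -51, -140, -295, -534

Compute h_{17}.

-16506

1st diffs: -41, -89, -155, -239.
2nd diffs: -48, -66, -84.
3rd diffs: -18, -18 (constant).
Newton forward-difference form: h_k = -10 + (-41)·C(k-1,1) + (-48)·C(k-1,2) + (-18)·C(k-1,3).
At k = 17: k-1 = 16, so h_{17} = -10 - 656 - 5760 - 10080 = -16506.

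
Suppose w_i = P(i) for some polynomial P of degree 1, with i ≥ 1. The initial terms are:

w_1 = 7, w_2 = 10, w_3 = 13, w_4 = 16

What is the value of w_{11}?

37

1st diffs: 3, 3, 3 (constant).
So w_i = 3i + 4.
Evaluating at i = 11 gives w_{11} = 37.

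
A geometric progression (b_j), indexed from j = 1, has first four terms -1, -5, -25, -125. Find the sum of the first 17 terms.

-190734863281

Common ratio r = 5.
b_j = (-1)·5^(j-1).
S = (-1)·(5^17 - 1)/(5 - 1) = (-1)·(762939453125 - 1)/(4) = -190734863281.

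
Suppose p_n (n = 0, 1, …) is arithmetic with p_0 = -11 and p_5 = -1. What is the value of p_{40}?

Common difference d = (-1 - (-11)) / (5 - 0) = 2.
p_n = -11 + (n - 0)·2.
p_{40} = -11 + 40·2 = 69.

69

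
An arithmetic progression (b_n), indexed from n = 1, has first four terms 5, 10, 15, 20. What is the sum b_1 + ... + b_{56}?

Common difference d = 5.
b_n = 5 + (n - 1)·5.
b_{56} = 280; S = 56·(5 + 280)/2 = 7980.

7980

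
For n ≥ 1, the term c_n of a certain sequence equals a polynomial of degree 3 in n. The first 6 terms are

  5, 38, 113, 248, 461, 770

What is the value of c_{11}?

1st diffs: 33, 75, 135, 213, 309.
2nd diffs: 42, 60, 78, 96.
3rd diffs: 18, 18, 18 (constant).
Newton forward-difference form: c_n = 5 + 33·C(n-1,1) + 42·C(n-1,2) + 18·C(n-1,3).
At n = 11: n-1 = 10, so c_{11} = 5 + 330 + 1890 + 2160 = 4385.

4385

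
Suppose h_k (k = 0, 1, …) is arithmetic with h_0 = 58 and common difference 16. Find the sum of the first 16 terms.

h_k = 58 + (k - 0)·16.
h_{15} = 298; S = 16·(58 + 298)/2 = 2848.

2848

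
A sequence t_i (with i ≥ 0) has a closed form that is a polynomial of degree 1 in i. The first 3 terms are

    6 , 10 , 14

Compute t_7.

1st diffs: 4, 4 (constant).
So t_i = 4i + 6.
Evaluating at i = 7 gives t_7 = 34.

34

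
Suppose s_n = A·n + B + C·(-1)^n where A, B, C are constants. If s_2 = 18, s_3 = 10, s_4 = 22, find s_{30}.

74

The three given values yield: 2A + B + C = 18; 3A + B - C = 10; 4A + B + C = 22.
Subtracting the first from the second: A - 2C = -8.
Subtracting the second from the third: A + 2C = 12.
Solving: C = 5, A = 2, then B = 9.
Hence s_{30} = 2·30 + 9 + 5·1 = 74.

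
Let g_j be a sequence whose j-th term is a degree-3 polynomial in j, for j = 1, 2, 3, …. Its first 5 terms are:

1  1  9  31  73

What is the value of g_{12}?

1431

1st diffs: 0, 8, 22, 42.
2nd diffs: 8, 14, 20.
3rd diffs: 6, 6 (constant).
Newton forward-difference form: g_j = 1 + 8·C(j-1,2) + 6·C(j-1,3).
At j = 12: j-1 = 11, so g_{12} = 1 + 440 + 990 = 1431.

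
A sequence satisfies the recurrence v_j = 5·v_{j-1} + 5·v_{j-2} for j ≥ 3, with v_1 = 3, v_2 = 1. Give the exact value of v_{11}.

Applying the relation repeatedly:
v_3 = 20; v_4 = 105; v_5 = 625; v_6 = 3650; v_7 = 21375; v_8 = 125125; v_9 = 732500; v_{10} = 4288125; v_{11} = 25103125.

25103125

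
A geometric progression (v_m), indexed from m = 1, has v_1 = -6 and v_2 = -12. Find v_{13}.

-24576

Common ratio r = 2.
v_m = (-6)·2^(m-1).
v_{13} = (-6)·2^12 = -24576.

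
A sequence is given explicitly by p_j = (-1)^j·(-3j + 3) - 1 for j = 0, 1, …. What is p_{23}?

65

(-1)^23 = -1; -3j + 3 at j=23 is -66; so p_{23} = 65.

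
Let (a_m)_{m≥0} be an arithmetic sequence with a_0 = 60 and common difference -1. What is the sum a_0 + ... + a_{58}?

1829

a_m = 60 + (m - 0)·(-1).
a_{58} = 2; S = 59·(60 + 2)/2 = 1829.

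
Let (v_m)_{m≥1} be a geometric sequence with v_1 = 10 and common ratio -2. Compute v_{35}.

v_m = 10·(-2)^(m-1).
v_{35} = 10·(-2)^34 = 171798691840.

171798691840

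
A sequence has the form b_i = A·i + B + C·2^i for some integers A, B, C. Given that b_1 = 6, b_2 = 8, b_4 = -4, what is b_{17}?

-262038

Write the equations: A + B + 2C = 6; 2A + B + 4C = 8; 4A + B + 16C = -4.
Subtracting the first from the second: A + 2C = 2.
Subtracting the second from the third: 2A + 12C = -12.
Solving: C = -2, A = 6, then B = 4.
Therefore b_{17} = 102 + 4 + (-2)·131072 = -262038.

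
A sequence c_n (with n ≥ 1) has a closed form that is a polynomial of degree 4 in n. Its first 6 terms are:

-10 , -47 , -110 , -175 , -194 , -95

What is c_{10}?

3761

1st diffs: -37, -63, -65, -19, 99.
2nd diffs: -26, -2, 46, 118.
3rd diffs: 24, 48, 72.
4th diffs: 24, 24 (constant).
So c_n = n^4 - 6n^3 - 2n^2 - 4n + 1.
Evaluating at n = 10 gives c_{10} = 3761.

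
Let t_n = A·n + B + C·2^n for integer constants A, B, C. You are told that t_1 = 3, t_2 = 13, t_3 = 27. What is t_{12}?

At n = 1, 2, 3: A + B + 2C = 3; 2A + B + 4C = 13; 3A + B + 8C = 27.
Subtracting the first from the second: A + 2C = 10.
Subtracting the second from the third: A + 4C = 14.
Solving: C = 2, A = 6, then B = -7.
So t_n = 6·n + (-7) + 2·2^n; at n=12 this is 8257.

8257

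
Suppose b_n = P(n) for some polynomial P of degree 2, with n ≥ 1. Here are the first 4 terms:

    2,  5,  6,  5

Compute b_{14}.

-115

1st diffs: 3, 1, -1.
2nd diffs: -2, -2 (constant).
Newton forward-difference form: b_n = 2 + 3·C(n-1,1) + (-2)·C(n-1,2).
At n = 14: n-1 = 13, so b_{14} = 2 + 39 - 156 = -115.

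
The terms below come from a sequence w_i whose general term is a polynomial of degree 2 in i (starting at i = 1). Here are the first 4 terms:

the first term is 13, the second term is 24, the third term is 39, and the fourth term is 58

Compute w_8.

174

1st diffs: 11, 15, 19.
2nd diffs: 4, 4 (constant).
So w_i = 2i^2 + 5i + 6.
Evaluating at i = 8 gives w_8 = 174.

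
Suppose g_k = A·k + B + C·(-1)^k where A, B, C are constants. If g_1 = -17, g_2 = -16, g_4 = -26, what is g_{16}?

-86

At k = 1, 2, 4: A + B - C = -17; 2A + B + C = -16; 4A + B + C = -26.
Subtracting the first from the second: A + 2C = 1.
Subtracting the second from the third: 2A = -10.
Solving: C = 3, A = -5, then B = -9.
Therefore g_{16} = -80 + (-9) + 3·1 = -86.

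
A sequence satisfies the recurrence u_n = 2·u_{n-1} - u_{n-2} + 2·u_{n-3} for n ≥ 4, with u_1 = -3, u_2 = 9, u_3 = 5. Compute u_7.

29

Applying the relation repeatedly:
u_4 = -5, u_5 = 3, u_6 = 21, u_7 = 29.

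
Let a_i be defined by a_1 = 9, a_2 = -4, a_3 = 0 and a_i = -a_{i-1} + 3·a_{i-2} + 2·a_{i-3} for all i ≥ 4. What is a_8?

130

Iterate the recurrence:
a_4 = 6  a_5 = -14  a_6 = 32  a_7 = -62  a_8 = 130.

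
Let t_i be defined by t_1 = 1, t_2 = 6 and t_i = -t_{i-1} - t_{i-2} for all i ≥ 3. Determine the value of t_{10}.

Applying the relation repeatedly:
t_3 = -7  t_4 = 1  t_5 = 6  t_6 = -7  t_7 = 1  t_8 = 6  t_9 = -7  t_{10} = 1.

1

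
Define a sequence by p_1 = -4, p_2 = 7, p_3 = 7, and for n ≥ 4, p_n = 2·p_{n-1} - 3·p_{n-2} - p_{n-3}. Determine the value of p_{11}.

-689

Compute successive terms:
p_4 = -3; p_5 = -34; p_6 = -66; p_7 = -27; p_8 = 178; p_9 = 503; p_{10} = 499; p_{11} = -689.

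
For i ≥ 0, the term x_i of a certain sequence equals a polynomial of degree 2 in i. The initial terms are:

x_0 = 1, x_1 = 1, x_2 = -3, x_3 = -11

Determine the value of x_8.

1st diffs: 0, -4, -8.
2nd diffs: -4, -4 (constant).
So x_i = -2i^2 + 2i + 1.
Evaluating at i = 8 gives x_8 = -111.

-111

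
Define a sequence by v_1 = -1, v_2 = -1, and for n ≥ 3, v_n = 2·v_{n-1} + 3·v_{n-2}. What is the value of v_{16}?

v_3 = -5  v_4 = -13  v_5 = -41  …  v_{13} = -265721  v_{14} = -797161  v_{15} = -2391485  v_{16} = -7174453.
(Characteristic roots are 3 and -1.)

-7174453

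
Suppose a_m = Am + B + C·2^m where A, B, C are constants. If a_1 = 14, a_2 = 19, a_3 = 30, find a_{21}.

The three given values yield: A + B + 2C = 14; 2A + B + 4C = 19; 3A + B + 8C = 30.
Subtracting the first from the second: A + 2C = 5.
Subtracting the second from the third: A + 4C = 11.
Solving: C = 3, A = -1, then B = 9.
Hence a_{21} = -1·21 + 9 + 3·2097152 = 6291444.

6291444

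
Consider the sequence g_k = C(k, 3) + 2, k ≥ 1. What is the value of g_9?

C(9, 3) = 84, so g_9 = 86.

86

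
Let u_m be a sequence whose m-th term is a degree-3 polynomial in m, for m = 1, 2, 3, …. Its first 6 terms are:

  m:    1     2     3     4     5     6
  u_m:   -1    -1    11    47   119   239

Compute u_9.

1007

1st diffs: 0, 12, 36, 72, 120.
2nd diffs: 12, 24, 36, 48.
3rd diffs: 12, 12, 12 (constant).
Newton forward-difference form: u_m = -1 + 12·C(m-1,2) + 12·C(m-1,3).
At m = 9: m-1 = 8, so u_9 = -1 + 336 + 672 = 1007.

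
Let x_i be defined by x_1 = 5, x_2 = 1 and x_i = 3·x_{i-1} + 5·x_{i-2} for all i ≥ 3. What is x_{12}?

9096794

Step forward from the initial values:
x_3 = 28, x_4 = 89, x_5 = 407, x_6 = 1666, x_7 = 7033, x_8 = 29429, x_9 = 123452, x_{10} = 517501, x_{11} = 2169763, x_{12} = 9096794.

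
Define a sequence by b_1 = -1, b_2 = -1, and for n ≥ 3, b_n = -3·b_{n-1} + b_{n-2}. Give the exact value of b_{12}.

Applying the relation repeatedly:
b_3 = 2, b_4 = -7, b_5 = 23, b_6 = -76, b_7 = 251, b_8 = -829, b_9 = 2738, b_{10} = -9043, b_{11} = 29867, b_{12} = -98644.

-98644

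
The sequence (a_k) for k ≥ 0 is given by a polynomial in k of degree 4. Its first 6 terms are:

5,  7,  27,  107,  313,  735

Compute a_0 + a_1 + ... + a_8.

1st diffs: 2, 20, 80, 206, 422.
2nd diffs: 18, 60, 126, 216.
3rd diffs: 42, 66, 90.
4th diffs: 24, 24 (constant).
So a_k = k^4 + k^3 - k^2 + k + 5.
Continuing: 1487, 2707, 4557.
Summing k = 0..8 (9 terms) gives 9945.

9945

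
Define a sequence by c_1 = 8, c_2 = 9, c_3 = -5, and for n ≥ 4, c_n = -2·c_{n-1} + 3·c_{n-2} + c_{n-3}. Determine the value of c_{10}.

22299

Compute successive terms:
c_4 = 45;  c_5 = -96;  c_6 = 322;  c_7 = -887;  c_8 = 2644;  c_9 = -7627;  c_{10} = 22299.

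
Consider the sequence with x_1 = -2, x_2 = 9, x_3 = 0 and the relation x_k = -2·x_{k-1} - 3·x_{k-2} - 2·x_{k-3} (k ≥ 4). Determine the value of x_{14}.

-419

Compute successive terms:
x_4 = -23;  x_5 = 28;  x_6 = 13;  …;  x_{11} = -24;  x_{12} = 361;  x_{13} = -308;  x_{14} = -419.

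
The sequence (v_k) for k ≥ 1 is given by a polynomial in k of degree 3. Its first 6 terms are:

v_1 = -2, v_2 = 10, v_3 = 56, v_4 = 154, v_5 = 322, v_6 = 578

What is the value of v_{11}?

1st diffs: 12, 46, 98, 168, 256.
2nd diffs: 34, 52, 70, 88.
3rd diffs: 18, 18, 18 (constant).
Newton forward-difference form: v_k = -2 + 12·C(k-1,1) + 34·C(k-1,2) + 18·C(k-1,3).
At k = 11: k-1 = 10, so v_{11} = -2 + 120 + 1530 + 2160 = 3808.

3808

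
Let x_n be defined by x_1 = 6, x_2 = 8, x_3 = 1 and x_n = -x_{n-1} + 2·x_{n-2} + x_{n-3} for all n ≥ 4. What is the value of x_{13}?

Applying the relation repeatedly:
x_4 = 21; x_5 = -11; x_6 = 54; x_7 = -55; x_8 = 152; x_9 = -208; x_{10} = 457; x_{11} = -721; x_{12} = 1427; x_{13} = -2412.

-2412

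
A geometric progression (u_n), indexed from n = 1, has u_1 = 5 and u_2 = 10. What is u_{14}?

Common ratio r = 2.
u_n = 5·2^(n-1).
u_{14} = 5·2^13 = 40960.

40960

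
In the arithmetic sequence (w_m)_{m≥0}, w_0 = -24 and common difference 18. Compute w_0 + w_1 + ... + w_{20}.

w_m = -24 + (m - 0)·18.
w_{20} = 336; S = 21·(-24 + 336)/2 = 3276.

3276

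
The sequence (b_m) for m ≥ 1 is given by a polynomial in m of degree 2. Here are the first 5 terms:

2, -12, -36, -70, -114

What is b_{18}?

1st diffs: -14, -24, -34, -44.
2nd diffs: -10, -10, -10 (constant).
Newton forward-difference form: b_m = 2 + (-14)·C(m-1,1) + (-10)·C(m-1,2).
At m = 18: m-1 = 17, so b_{18} = 2 - 238 - 1360 = -1596.

-1596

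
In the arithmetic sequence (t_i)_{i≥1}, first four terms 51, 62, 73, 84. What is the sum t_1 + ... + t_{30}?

Common difference d = 11.
t_i = 51 + (i - 1)·11.
t_{30} = 370; S = 30·(51 + 370)/2 = 6315.

6315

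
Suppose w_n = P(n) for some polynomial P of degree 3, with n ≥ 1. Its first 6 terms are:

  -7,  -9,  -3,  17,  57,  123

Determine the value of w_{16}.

1st diffs: -2, 6, 20, 40, 66.
2nd diffs: 8, 14, 20, 26.
3rd diffs: 6, 6, 6 (constant).
Newton forward-difference form: w_n = -7 + (-2)·C(n-1,1) + 8·C(n-1,2) + 6·C(n-1,3).
At n = 16: n-1 = 15, so w_{16} = -7 - 30 + 840 + 2730 = 3533.

3533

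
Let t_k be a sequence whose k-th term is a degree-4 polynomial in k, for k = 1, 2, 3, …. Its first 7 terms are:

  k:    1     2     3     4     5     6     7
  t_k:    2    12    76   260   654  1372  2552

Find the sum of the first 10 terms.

26858

1st diffs: 10, 64, 184, 394, 718, 1180.
2nd diffs: 54, 120, 210, 324, 462.
3rd diffs: 66, 90, 114, 138.
4th diffs: 24, 24, 24 (constant).
Newton forward-difference form: t_k = 2 + 10·C(k-1,1) + 54·C(k-1,2) + 66·C(k-1,3) + 24·C(k-1,4).
Continuing: 4356, 6970, 10604.
Summing k = 1..10 (10 terms) gives 26858.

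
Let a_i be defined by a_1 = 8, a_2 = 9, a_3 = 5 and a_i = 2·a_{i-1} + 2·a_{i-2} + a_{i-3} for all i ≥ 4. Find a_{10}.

16684

Iterate the recurrence:
a_4 = 36;  a_5 = 91;  a_6 = 259;  a_7 = 736;  a_8 = 2081;  a_9 = 5893;  a_{10} = 16684.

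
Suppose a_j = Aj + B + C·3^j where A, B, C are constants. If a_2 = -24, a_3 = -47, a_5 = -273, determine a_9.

-19733

At j = 2, 3, 5: 2A + B + 9C = -24; 3A + B + 27C = -47; 5A + B + 243C = -273.
Subtracting the first from the second: A + 18C = -23.
Subtracting the second from the third: 2A + 216C = -226.
Solving: C = -1, A = -5, then B = -5.
So a_j = -5·j + (-5) + (-1)·3^j; at j=9 this is -19733.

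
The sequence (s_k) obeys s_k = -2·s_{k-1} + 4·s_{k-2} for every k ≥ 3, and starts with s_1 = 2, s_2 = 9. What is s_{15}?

Compute successive terms:
s_3 = -10  s_4 = 56  s_5 = -152  …  s_{12} = 594944  s_{13} = -1925120  s_{14} = 6230016  s_{15} = -20160512.

-20160512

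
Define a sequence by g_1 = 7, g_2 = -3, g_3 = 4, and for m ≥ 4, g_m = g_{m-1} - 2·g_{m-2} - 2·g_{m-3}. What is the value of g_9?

g_4 = -4; g_5 = -6; g_6 = -6; g_7 = 14; g_8 = 38; g_9 = 22.

22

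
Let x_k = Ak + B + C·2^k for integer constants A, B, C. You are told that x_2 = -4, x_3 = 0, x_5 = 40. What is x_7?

Plug in k = 2, 3, 5: 2A + B + 4C = -4; 3A + B + 8C = 0; 5A + B + 32C = 40.
Subtracting the first from the second: A + 4C = 4.
Subtracting the second from the third: 2A + 24C = 40.
Solving: C = 2, A = -4, then B = -4.
So x_k = -4·k + (-4) + 2·2^k; at k=7 this is 224.

224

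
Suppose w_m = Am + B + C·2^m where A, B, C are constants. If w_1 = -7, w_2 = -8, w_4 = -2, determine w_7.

101

At m = 1, 2, 4: A + B + 2C = -7; 2A + B + 4C = -8; 4A + B + 16C = -2.
Subtracting the first from the second: A + 2C = -1.
Subtracting the second from the third: 2A + 12C = 6.
Solving: C = 1, A = -3, then B = -6.
Therefore w_7 = -21 + (-6) + 1·128 = 101.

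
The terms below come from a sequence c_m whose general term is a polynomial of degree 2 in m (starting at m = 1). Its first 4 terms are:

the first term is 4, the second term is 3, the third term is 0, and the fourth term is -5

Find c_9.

1st diffs: -1, -3, -5.
2nd diffs: -2, -2 (constant).
So c_m = -m^2 + 2m + 3.
Evaluating at m = 9 gives c_9 = -60.

-60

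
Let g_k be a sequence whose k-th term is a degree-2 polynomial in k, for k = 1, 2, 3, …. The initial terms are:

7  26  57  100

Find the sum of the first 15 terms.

1st diffs: 19, 31, 43.
2nd diffs: 12, 12 (constant).
So g_k = 6k^2 + k.
Continuing: …, 155, 222, 301, 392, …, g_{15} = 1365.
Summing k = 1..15 (15 terms) gives 7560.

7560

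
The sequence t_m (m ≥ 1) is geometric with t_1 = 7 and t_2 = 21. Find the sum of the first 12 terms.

Common ratio r = 3.
t_m = 7·3^(m-1).
S = 7·(3^12 - 1)/(3 - 1) = 7·(531441 - 1)/(2) = 1860040.

1860040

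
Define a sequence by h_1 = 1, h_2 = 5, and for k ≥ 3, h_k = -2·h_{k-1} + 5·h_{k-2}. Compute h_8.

4235

h_3 = -5  h_4 = 35  h_5 = -95  h_6 = 365  h_7 = -1205  h_8 = 4235.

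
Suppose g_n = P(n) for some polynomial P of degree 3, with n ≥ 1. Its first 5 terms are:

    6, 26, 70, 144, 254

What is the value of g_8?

860

1st diffs: 20, 44, 74, 110.
2nd diffs: 24, 30, 36.
3rd diffs: 6, 6 (constant).
Newton forward-difference form: g_n = 6 + 20·C(n-1,1) + 24·C(n-1,2) + 6·C(n-1,3).
At n = 8: n-1 = 7, so g_8 = 6 + 140 + 504 + 210 = 860.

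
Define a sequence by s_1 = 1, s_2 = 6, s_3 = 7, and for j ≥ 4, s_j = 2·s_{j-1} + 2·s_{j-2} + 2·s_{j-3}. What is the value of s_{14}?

1243392

Iterate the recurrence:
s_4 = 28, s_5 = 82, s_6 = 234, …, s_{11} = 49960, s_{12} = 145864, s_{13} = 425872, s_{14} = 1243392.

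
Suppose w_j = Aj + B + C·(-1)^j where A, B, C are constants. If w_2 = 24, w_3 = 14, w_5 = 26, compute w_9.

Plug in j = 2, 3, 5: 2A + B + C = 24; 3A + B - C = 14; 5A + B - C = 26.
Subtracting the first from the second: A - 2C = -10.
Subtracting the second from the third: 2A = 12.
Solving: C = 8, A = 6, then B = 4.
Hence w_9 = 6·9 + 4 + 8·(-1) = 50.

50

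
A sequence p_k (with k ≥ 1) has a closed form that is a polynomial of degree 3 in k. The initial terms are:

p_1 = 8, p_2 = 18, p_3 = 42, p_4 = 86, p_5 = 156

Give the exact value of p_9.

1st diffs: 10, 24, 44, 70.
2nd diffs: 14, 20, 26.
3rd diffs: 6, 6 (constant).
Newton forward-difference form: p_k = 8 + 10·C(k-1,1) + 14·C(k-1,2) + 6·C(k-1,3).
At k = 9: k-1 = 8, so p_9 = 8 + 80 + 392 + 336 = 816.

816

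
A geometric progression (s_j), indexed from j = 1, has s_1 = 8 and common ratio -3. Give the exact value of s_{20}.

s_j = 8·(-3)^(j-1).
s_{20} = 8·(-3)^19 = -9298091736.

-9298091736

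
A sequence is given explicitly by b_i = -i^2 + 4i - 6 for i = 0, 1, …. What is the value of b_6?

b_6 = -1·6^2 + 4·6 - 6 = -18.

-18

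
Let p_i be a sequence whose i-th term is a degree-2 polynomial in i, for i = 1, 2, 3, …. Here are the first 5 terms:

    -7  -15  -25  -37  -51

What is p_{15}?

-301

1st diffs: -8, -10, -12, -14.
2nd diffs: -2, -2, -2 (constant).
Newton forward-difference form: p_i = -7 + (-8)·C(i-1,1) + (-2)·C(i-1,2).
At i = 15: i-1 = 14, so p_{15} = -7 - 112 - 182 = -301.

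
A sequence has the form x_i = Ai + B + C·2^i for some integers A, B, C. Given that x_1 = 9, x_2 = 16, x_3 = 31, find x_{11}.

Write the equations: A + B + 2C = 9; 2A + B + 4C = 16; 3A + B + 8C = 31.
Subtracting the first from the second: A + 2C = 7.
Subtracting the second from the third: A + 4C = 15.
Solving: C = 4, A = -1, then B = 2.
Hence x_{11} = -1·11 + 2 + 4·2048 = 8183.

8183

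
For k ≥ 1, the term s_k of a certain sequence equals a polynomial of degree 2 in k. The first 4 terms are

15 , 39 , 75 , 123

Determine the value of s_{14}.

1263

1st diffs: 24, 36, 48.
2nd diffs: 12, 12 (constant).
Newton forward-difference form: s_k = 15 + 24·C(k-1,1) + 12·C(k-1,2).
At k = 14: k-1 = 13, so s_{14} = 15 + 312 + 936 = 1263.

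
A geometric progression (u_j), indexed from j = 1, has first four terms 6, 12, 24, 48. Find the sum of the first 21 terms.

Common ratio r = 2.
u_j = 6·2^(j-1).
S = 6·(2^21 - 1)/(2 - 1) = 6·(2097152 - 1)/(1) = 12582906.

12582906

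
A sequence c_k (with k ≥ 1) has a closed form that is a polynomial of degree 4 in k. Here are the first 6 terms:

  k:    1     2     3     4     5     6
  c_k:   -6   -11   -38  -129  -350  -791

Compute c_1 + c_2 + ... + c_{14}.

1st diffs: -5, -27, -91, -221, -441.
2nd diffs: -22, -64, -130, -220.
3rd diffs: -42, -66, -90.
4th diffs: -24, -24 (constant).
Newton forward-difference form: c_k = -6 + (-5)·C(k-1,1) + (-22)·C(k-1,2) + (-42)·C(k-1,3) + (-24)·C(k-1,4).
Continuing: …, -1566, -2813, -4694, -7395, …, c_{14} = -30959.
Summing k = 1..14 (14 terms) gives -98637.

-98637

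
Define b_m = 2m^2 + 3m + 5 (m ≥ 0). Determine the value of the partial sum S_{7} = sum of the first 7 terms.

Over m = 0..6: Σm = 21, Σm² = 91.
Total = (2)·91 + (3)·21 + (5)·7 = 280.

280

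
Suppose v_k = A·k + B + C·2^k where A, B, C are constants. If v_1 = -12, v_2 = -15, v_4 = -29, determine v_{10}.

-1043

Plug in k = 1, 2, 4: A + B + 2C = -12; 2A + B + 4C = -15; 4A + B + 16C = -29.
Subtracting the first from the second: A + 2C = -3.
Subtracting the second from the third: 2A + 12C = -14.
Solving: C = -1, A = -1, then B = -9.
Hence v_{10} = -1·10 + (-9) + (-1)·1024 = -1043.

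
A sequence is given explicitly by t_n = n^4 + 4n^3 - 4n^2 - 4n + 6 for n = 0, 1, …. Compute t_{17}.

t_{17} = 1·17^4 + 4·17^3 - 4·17^2 - 4·17 + 6 = 101955.

101955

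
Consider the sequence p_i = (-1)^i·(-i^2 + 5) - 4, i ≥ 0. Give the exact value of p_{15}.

216

(-1)^15 = -1; -i^2 + 5 at i=15 is -220; so p_{15} = 216.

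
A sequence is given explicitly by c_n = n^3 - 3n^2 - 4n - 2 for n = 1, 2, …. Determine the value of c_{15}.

2638

c_{15} = 1·15^3 - 3·15^2 - 4·15 - 2 = 2638.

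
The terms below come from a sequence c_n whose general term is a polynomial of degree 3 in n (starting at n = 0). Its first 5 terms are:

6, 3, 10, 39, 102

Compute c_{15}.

6471

1st diffs: -3, 7, 29, 63.
2nd diffs: 10, 22, 34.
3rd diffs: 12, 12 (constant).
So c_n = 2n^3 - n^2 - 4n + 6.
Evaluating at n = 15 gives c_{15} = 6471.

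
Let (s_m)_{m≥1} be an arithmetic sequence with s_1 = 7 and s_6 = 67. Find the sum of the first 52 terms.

Common difference d = (67 - 7) / (6 - 1) = 12.
s_m = 7 + (m - 1)·12.
s_{52} = 619; S = 52·(7 + 619)/2 = 16276.

16276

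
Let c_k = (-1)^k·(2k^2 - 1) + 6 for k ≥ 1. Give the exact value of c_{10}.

(-1)^10 = 1; 2k^2 - 1 at k=10 is 199; so c_{10} = 205.

205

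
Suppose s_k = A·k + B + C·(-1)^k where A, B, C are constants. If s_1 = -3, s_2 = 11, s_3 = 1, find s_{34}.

Plug in k = 1, 2, 3: A + B - C = -3; 2A + B + C = 11; 3A + B - C = 1.
Subtracting the first from the second: A + 2C = 14.
Subtracting the second from the third: A - 2C = -10.
Solving: C = 6, A = 2, then B = 1.
So s_k = 2·k + 1 + 6·(-1)^k; at k=34 this is 75.

75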